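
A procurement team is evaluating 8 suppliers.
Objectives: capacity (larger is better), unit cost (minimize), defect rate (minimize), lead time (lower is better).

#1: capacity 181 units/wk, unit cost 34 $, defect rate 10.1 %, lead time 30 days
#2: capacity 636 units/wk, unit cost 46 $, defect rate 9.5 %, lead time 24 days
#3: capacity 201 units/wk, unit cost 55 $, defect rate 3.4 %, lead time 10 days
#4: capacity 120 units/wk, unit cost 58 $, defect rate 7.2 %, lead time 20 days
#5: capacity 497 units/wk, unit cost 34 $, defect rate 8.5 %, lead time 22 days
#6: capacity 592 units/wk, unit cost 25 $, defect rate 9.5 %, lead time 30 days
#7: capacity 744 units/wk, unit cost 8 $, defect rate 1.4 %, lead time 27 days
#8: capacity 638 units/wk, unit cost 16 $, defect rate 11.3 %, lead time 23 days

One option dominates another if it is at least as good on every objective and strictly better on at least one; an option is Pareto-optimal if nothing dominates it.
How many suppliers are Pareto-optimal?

5

#1: dominated by #5 (capacity 497≥181, unit cost 34≤34, defect rate 8.5≤10.1, lead time 22≤30).
#2: not dominated.
#3: not dominated (best lead time).
#4: dominated by #3 (capacity 201≥120, unit cost 55≤58, defect rate 3.4≤7.2, lead time 10≤20).
#5: not dominated.
#6: dominated by #7 (capacity 744≥592, unit cost 8≤25, defect rate 1.4≤9.5, lead time 27≤30).
#7: not dominated (best capacity).
#8: not dominated.
Pareto-optimal: #2, #3, #5, #7, #8 → 5.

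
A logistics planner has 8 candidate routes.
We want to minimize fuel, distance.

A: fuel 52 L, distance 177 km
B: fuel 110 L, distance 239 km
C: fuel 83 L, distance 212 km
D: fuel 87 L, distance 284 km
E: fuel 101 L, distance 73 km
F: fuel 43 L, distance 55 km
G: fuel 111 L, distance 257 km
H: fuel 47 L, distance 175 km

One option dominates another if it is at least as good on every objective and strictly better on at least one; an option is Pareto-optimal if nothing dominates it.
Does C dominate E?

No

C vs E: C is worse on distance (212 vs 73), so it does not dominate E.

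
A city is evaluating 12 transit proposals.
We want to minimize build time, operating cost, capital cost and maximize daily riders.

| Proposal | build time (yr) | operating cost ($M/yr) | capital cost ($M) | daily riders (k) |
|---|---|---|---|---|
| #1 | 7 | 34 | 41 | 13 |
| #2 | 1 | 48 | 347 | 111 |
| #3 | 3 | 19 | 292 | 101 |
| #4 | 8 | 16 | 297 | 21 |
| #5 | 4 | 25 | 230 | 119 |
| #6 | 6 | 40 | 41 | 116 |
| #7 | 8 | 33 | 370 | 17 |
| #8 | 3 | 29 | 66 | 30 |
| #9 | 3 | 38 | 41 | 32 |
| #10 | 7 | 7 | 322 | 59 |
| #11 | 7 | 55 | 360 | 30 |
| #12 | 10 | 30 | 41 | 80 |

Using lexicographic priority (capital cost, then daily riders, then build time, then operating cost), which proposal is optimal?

#6

First minimize capital cost: best is 41, kept {#1, #6, #9, #12}.
Then maximize daily riders: best is 116, kept {#6}.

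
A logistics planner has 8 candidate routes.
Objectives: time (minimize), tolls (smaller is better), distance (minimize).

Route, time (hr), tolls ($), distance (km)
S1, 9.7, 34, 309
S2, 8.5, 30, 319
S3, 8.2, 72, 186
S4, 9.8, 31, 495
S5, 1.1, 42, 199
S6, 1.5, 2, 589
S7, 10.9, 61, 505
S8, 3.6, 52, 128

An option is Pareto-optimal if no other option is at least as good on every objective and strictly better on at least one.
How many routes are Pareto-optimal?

5

S1: not dominated.
S2: not dominated.
S3: dominated by S8 (time 3.6≤8.2, tolls 52≤72, distance 128≤186).
S4: dominated by S2 (time 8.5≤9.8, tolls 30≤31, distance 319≤495).
S5: not dominated (best time).
S6: not dominated (best tolls).
S7: dominated by S1 (time 9.7≤10.9, tolls 34≤61, distance 309≤505).
S8: not dominated (best distance).
Pareto-optimal: S1, S2, S5, S6, S8 → 5.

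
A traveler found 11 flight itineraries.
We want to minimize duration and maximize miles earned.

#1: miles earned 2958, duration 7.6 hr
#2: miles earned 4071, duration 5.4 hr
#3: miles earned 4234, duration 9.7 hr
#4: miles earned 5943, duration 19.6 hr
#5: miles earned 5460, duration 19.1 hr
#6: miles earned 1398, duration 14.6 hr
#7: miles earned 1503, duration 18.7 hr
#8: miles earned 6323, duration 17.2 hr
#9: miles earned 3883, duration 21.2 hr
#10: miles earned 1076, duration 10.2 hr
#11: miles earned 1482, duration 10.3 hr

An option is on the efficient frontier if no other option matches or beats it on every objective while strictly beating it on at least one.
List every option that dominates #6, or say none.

#1, #2, #3, #11

#1: miles earned 2958≥1398, duration 7.6≤14.6 — dominates #6.
#2: miles earned 4071≥1398, duration 5.4≤14.6 — dominates #6.
#3: miles earned 4234≥1398, duration 9.7≤14.6 — dominates #6.
#11: miles earned 1482≥1398, duration 10.3≤14.6 — dominates #6.
Others (#4, #5, #7, #8, #9, #10) are each worse than #6 on at least one objective.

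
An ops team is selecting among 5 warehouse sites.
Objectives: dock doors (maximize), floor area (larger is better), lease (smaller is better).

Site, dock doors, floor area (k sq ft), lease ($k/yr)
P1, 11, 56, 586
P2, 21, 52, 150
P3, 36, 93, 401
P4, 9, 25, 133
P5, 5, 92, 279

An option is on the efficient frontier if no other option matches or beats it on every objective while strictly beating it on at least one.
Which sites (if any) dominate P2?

P1: worse on dock doors (11 vs 21).
P3: worse on lease (401 vs 150).
P4: worse on dock doors (9 vs 21).
P5: worse on dock doors (5 vs 21).
No option dominates P2.

none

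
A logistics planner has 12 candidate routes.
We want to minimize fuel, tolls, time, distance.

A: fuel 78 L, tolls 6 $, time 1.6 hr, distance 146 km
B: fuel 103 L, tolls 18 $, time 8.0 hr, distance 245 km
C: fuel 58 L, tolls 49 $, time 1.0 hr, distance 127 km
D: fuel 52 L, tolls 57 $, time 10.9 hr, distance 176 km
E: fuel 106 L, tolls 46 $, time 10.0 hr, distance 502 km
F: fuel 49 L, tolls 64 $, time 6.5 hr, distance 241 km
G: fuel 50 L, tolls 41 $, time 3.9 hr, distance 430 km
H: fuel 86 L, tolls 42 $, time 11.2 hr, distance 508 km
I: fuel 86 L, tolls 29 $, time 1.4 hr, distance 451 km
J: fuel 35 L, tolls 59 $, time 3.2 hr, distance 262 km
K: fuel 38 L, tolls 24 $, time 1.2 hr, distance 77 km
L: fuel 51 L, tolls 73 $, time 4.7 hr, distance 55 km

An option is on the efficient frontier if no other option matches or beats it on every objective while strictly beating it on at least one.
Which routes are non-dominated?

A, C, J, K, L

A: not dominated (best tolls).
B: dominated by A (fuel 78≤103, tolls 6≤18, time 1.6≤8.0, distance 146≤245).
C: not dominated (best time).
D: dominated by K (fuel 38≤52, tolls 24≤57, time 1.2≤10.9, distance 77≤176).
E: dominated by A (fuel 78≤106, tolls 6≤46, time 1.6≤10.0, distance 146≤502).
F: dominated by K (fuel 38≤49, tolls 24≤64, time 1.2≤6.5, distance 77≤241).
G: dominated by K (fuel 38≤50, tolls 24≤41, time 1.2≤3.9, distance 77≤430).
H: dominated by A (fuel 78≤86, tolls 6≤42, time 1.6≤11.2, distance 146≤508).
I: dominated by K (fuel 38≤86, tolls 24≤29, time 1.2≤1.4, distance 77≤451).
J: not dominated (best fuel).
K: not dominated.
L: not dominated (best distance).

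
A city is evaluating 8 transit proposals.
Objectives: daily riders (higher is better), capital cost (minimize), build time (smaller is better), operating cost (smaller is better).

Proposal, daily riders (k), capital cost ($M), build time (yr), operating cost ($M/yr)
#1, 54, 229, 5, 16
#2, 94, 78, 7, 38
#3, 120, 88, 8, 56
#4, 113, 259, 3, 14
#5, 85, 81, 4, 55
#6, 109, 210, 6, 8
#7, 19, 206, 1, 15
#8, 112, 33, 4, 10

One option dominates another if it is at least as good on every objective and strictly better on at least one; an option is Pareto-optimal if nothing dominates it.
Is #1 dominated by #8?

#8 vs #1: daily riders 112≥54, capital cost 33≤229, build time 4≤5, operating cost 10≤16 — #8 is at least as good on every objective with at least one strict improvement.

Yes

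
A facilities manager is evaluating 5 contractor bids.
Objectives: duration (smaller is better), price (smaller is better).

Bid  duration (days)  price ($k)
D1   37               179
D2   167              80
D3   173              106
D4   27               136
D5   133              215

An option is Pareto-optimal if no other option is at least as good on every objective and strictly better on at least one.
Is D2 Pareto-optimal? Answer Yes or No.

D1: worse on price (179 vs 80).
D3: worse on duration (173 vs 167).
D4: worse on price (136 vs 80).
D5: worse on price (215 vs 80).
No option is at least as good as D2 on every objective and strictly better on one.

Yes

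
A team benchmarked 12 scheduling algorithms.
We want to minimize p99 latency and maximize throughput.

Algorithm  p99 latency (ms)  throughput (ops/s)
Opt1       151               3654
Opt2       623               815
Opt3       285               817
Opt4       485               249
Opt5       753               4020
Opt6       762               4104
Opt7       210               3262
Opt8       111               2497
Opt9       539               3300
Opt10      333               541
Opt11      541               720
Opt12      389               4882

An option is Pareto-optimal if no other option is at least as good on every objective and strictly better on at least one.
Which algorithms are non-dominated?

Opt1, Opt8, Opt12

Opt1: not dominated.
Opt2: dominated by Opt1 (p99 latency 151≤623, throughput 3654≥815).
Opt3: dominated by Opt1 (p99 latency 151≤285, throughput 3654≥817).
Opt4: dominated by Opt1 (p99 latency 151≤485, throughput 3654≥249).
Opt5: dominated by Opt12 (p99 latency 389≤753, throughput 4882≥4020).
Opt6: dominated by Opt12 (p99 latency 389≤762, throughput 4882≥4104).
Opt7: dominated by Opt1 (p99 latency 151≤210, throughput 3654≥3262).
Opt8: not dominated (best p99 latency).
Opt9: dominated by Opt1 (p99 latency 151≤539, throughput 3654≥3300).
Opt10: dominated by Opt1 (p99 latency 151≤333, throughput 3654≥541).
Opt11: dominated by Opt1 (p99 latency 151≤541, throughput 3654≥720).
Opt12: not dominated (best throughput).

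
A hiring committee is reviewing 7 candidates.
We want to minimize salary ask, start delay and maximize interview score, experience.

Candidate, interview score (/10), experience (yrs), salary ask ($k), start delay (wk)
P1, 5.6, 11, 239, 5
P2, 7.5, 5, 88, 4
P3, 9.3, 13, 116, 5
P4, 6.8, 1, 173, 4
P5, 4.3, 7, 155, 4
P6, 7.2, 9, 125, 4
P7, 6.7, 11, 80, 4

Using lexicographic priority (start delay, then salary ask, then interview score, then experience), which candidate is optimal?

P7

First minimize start delay: best is 4, kept {P2, P4, P5, P6, P7}.
Then minimize salary ask: best is 80, kept {P7}.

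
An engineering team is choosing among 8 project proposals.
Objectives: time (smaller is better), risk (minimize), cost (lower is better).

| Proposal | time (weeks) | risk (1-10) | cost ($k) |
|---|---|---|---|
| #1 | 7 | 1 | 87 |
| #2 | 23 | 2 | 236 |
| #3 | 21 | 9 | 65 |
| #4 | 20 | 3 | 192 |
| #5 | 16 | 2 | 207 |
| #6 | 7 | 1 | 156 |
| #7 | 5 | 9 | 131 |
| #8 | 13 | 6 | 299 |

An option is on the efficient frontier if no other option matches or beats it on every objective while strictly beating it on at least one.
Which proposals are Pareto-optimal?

#1, #3, #7

#1: not dominated.
#2: dominated by #1 (time 7≤23, risk 1≤2, cost 87≤236).
#3: not dominated (best cost).
#4: dominated by #1 (time 7≤20, risk 1≤3, cost 87≤192).
#5: dominated by #1 (time 7≤16, risk 1≤2, cost 87≤207).
#6: dominated by #1 (time 7≤7, risk 1≤1, cost 87≤156).
#7: not dominated (best time).
#8: dominated by #1 (time 7≤13, risk 1≤6, cost 87≤299).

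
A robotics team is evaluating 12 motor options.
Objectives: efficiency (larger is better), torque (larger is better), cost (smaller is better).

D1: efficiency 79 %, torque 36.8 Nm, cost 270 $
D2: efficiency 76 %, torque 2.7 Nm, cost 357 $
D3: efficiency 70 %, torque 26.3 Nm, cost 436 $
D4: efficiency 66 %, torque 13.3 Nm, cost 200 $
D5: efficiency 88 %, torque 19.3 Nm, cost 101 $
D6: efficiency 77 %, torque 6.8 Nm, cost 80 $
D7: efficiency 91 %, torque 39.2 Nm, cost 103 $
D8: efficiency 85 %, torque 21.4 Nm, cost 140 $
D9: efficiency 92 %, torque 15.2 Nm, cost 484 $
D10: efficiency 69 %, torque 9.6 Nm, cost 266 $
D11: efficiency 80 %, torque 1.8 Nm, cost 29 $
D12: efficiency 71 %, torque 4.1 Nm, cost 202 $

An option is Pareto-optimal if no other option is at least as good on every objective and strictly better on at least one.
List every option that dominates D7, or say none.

none

D1: worse on efficiency (79 vs 91).
D2: worse on efficiency (76 vs 91).
D3: worse on efficiency (70 vs 91).
D4: worse on efficiency (66 vs 91).
D5: worse on efficiency (88 vs 91).
D6: worse on efficiency (77 vs 91).
D8: worse on efficiency (85 vs 91).
D9: worse on torque (15.2 vs 39.2).
D10: worse on efficiency (69 vs 91).
D11: worse on efficiency (80 vs 91).
D12: worse on efficiency (71 vs 91).
No option dominates D7.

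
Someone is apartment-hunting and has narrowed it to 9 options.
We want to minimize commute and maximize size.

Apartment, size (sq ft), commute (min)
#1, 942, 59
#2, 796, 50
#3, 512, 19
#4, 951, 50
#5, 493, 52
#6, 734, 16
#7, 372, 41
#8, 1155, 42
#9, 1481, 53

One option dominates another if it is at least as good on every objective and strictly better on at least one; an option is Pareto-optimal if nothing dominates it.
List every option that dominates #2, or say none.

#4: size 951≥796, commute 50≤50 — dominates #2.
#8: size 1155≥796, commute 42≤50 — dominates #2.
Others (#1, #3, #5, #6, #7, #9) are each worse than #2 on at least one objective.

#4, #8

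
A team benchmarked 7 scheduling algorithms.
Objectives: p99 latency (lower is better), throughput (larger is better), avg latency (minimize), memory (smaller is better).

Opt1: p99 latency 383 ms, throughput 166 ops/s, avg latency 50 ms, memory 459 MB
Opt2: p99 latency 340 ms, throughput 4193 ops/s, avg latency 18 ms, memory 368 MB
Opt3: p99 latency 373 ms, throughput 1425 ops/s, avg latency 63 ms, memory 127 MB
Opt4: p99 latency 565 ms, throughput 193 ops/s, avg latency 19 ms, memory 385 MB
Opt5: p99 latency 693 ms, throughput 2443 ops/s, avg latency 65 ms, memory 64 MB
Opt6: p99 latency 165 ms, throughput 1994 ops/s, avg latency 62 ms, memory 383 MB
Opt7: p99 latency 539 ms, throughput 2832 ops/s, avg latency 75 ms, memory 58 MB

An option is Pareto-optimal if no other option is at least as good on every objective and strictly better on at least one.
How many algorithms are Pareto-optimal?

Opt1: dominated by Opt2 (p99 latency 340≤383, throughput 4193≥166, avg latency 18≤50, memory 368≤459).
Opt2: not dominated (best throughput).
Opt3: not dominated.
Opt4: dominated by Opt2 (p99 latency 340≤565, throughput 4193≥193, avg latency 18≤19, memory 368≤385).
Opt5: not dominated.
Opt6: not dominated (best p99 latency).
Opt7: not dominated (best memory).
Pareto-optimal: Opt2, Opt3, Opt5, Opt6, Opt7 → 5.

5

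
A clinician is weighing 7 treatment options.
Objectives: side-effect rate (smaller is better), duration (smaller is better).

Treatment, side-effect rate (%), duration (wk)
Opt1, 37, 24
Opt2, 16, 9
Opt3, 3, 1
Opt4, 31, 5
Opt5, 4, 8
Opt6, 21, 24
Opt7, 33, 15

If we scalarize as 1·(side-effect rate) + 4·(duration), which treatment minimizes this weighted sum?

Opt3

Opt1: 1·37 + 4·24 = 133
Opt2: 1·16 + 4·9 = 52
Opt3: 1·3 + 4·1 = 7
Opt4: 1·31 + 4·5 = 51
Opt5: 1·4 + 4·8 = 36
Opt6: 1·21 + 4·24 = 117
Opt7: 1·33 + 4·15 = 93
Lowest: Opt3 at 7.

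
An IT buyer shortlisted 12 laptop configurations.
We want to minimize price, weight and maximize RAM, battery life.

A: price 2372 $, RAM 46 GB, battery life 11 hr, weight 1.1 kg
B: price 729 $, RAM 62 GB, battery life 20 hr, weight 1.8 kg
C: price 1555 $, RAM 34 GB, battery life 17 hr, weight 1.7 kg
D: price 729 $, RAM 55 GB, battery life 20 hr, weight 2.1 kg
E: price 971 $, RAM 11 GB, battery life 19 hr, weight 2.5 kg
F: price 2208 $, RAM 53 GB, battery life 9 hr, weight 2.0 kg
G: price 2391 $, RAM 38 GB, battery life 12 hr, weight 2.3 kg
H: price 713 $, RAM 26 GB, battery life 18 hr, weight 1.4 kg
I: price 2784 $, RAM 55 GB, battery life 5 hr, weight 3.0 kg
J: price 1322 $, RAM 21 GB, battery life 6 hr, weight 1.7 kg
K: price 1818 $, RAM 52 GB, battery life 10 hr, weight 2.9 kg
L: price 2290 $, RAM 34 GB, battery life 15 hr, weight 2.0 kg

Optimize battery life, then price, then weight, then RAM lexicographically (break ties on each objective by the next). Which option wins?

B

First maximize battery life: best is 20, kept {B, D}.
Then minimize price: best is 729, kept {B, D}.
Then minimize weight: best is 1.8, kept {B}.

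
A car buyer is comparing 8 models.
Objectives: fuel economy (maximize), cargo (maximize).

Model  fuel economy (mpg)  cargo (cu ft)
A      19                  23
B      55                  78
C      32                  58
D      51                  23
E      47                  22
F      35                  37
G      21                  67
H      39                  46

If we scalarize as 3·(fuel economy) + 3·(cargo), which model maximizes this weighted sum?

A: 3·19 + 3·23 = 126
B: 3·55 + 3·78 = 399
C: 3·32 + 3·58 = 270
D: 3·51 + 3·23 = 222
E: 3·47 + 3·22 = 207
F: 3·35 + 3·37 = 216
G: 3·21 + 3·67 = 264
H: 3·39 + 3·46 = 255
Highest: B at 399.

B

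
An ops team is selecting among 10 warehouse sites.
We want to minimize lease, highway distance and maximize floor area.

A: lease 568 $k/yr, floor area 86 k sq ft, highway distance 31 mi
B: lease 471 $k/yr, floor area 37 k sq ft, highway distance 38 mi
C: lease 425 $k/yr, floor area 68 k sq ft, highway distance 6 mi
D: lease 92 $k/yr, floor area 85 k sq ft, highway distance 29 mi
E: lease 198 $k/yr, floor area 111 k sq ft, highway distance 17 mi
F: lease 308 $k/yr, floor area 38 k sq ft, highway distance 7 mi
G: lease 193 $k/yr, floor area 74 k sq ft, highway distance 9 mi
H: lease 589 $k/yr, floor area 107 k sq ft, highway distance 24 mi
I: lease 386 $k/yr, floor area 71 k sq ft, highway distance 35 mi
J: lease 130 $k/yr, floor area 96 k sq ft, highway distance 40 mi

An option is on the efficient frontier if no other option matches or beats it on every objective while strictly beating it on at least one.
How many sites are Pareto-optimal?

6

A: dominated by E (lease 198≤568, floor area 111≥86, highway distance 17≤31).
B: dominated by C (lease 425≤471, floor area 68≥37, highway distance 6≤38).
C: not dominated (best highway distance).
D: not dominated (best lease).
E: not dominated (best floor area).
F: not dominated.
G: not dominated.
H: dominated by E (lease 198≤589, floor area 111≥107, highway distance 17≤24).
I: dominated by D (lease 92≤386, floor area 85≥71, highway distance 29≤35).
J: not dominated.
Pareto-optimal: C, D, E, F, G, J → 6.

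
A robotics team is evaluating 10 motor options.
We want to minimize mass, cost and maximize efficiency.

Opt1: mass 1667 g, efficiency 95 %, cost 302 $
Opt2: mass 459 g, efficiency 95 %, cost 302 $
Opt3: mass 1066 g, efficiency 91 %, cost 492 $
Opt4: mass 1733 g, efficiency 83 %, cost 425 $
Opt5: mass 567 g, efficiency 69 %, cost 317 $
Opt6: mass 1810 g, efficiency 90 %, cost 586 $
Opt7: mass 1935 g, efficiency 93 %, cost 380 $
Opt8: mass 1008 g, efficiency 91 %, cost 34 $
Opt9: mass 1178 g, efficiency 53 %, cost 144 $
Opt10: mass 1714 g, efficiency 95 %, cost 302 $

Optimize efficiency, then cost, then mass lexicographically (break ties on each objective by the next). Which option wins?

First maximize efficiency: best is 95, kept {Opt1, Opt2, Opt10}.
Then minimize cost: best is 302, kept {Opt1, Opt2, Opt10}.
Then minimize mass: best is 459, kept {Opt2}.

Opt2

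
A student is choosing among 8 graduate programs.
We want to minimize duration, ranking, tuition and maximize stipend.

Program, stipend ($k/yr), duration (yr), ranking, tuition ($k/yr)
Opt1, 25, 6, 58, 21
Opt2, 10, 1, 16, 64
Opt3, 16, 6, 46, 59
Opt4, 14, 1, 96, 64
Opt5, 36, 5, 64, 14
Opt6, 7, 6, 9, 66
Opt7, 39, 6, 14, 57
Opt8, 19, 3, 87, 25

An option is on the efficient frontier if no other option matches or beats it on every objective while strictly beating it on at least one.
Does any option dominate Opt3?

Opt7 vs Opt3: stipend 39≥16, duration 6≤6, ranking 14≤46, tuition 57≤59 — Opt7 is at least as good on every objective and strictly better on at least one, so Opt7 dominates Opt3.

Yes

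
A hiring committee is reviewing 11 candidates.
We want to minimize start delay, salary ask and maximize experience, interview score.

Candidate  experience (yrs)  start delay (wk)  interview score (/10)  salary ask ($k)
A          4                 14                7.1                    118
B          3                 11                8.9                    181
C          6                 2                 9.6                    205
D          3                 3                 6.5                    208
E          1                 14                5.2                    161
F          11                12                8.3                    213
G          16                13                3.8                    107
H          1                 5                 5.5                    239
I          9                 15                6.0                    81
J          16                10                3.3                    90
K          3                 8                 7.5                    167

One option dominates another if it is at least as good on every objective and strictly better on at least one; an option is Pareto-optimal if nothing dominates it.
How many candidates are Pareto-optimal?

A: not dominated.
B: not dominated.
C: not dominated (best start delay).
D: dominated by C (experience 6≥3, start delay 2≤3, interview score 9.6≥6.5, salary ask 205≤208).
E: dominated by A (experience 4≥1, start delay 14≤14, interview score 7.1≥5.2, salary ask 118≤161).
F: not dominated.
G: not dominated.
H: dominated by C (experience 6≥1, start delay 2≤5, interview score 9.6≥5.5, salary ask 205≤239).
I: not dominated (best salary ask).
J: not dominated.
K: not dominated.
Pareto-optimal: A, B, C, F, G, I, J, K → 8.

8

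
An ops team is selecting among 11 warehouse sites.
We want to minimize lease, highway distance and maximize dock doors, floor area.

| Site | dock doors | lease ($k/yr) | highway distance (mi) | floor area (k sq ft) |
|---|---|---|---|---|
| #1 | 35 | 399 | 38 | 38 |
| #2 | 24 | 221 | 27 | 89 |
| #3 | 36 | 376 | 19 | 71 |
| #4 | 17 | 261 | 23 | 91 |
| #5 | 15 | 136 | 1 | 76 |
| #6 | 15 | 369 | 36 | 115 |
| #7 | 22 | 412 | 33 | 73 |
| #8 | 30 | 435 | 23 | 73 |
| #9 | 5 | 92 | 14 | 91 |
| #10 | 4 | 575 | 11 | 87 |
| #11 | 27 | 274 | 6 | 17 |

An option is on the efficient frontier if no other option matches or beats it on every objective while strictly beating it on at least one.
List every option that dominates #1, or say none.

#3: dock doors 36≥35, lease 376≤399, highway distance 19≤38, floor area 71≥38 — dominates #1.
Others (#2, #4, #5, #6, #7, #8, #9, #10, #11) are each worse than #1 on at least one objective.

#3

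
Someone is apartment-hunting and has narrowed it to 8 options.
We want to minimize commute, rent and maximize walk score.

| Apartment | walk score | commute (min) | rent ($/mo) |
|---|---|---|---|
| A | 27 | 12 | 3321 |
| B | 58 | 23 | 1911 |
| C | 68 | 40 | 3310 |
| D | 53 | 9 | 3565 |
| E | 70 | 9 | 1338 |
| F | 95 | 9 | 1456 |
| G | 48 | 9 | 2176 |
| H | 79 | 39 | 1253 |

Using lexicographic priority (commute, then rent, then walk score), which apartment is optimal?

E

First minimize commute: best is 9, kept {D, E, F, G}.
Then minimize rent: best is 1338, kept {E}.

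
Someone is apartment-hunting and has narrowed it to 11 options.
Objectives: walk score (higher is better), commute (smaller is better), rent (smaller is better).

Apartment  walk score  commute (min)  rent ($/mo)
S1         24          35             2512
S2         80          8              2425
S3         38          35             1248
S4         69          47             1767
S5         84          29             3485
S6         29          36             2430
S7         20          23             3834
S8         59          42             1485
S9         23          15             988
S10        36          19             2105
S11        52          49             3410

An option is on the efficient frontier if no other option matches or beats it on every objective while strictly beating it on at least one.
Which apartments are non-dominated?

S2, S3, S4, S5, S8, S9, S10

S1: dominated by S2 (walk score 80≥24, commute 8≤35, rent 2425≤2512).
S2: not dominated (best commute).
S3: not dominated.
S4: not dominated.
S5: not dominated (best walk score).
S6: dominated by S2 (walk score 80≥29, commute 8≤36, rent 2425≤2430).
S7: dominated by S2 (walk score 80≥20, commute 8≤23, rent 2425≤3834).
S8: not dominated.
S9: not dominated (best rent).
S10: not dominated.
S11: dominated by S2 (walk score 80≥52, commute 8≤49, rent 2425≤3410).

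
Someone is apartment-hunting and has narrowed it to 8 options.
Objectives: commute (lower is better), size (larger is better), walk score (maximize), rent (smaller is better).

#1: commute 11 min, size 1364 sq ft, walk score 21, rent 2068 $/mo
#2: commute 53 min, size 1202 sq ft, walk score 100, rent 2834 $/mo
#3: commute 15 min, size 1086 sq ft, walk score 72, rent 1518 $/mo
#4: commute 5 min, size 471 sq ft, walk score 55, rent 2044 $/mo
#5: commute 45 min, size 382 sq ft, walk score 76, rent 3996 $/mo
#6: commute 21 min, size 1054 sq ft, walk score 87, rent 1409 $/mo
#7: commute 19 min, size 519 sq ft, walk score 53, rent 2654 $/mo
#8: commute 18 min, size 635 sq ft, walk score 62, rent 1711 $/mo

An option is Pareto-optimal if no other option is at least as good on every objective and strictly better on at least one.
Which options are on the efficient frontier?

#1: not dominated (best size).
#2: not dominated (best walk score).
#3: not dominated.
#4: not dominated (best commute).
#5: dominated by #6 (commute 21≤45, size 1054≥382, walk score 87≥76, rent 1409≤3996).
#6: not dominated (best rent).
#7: dominated by #3 (commute 15≤19, size 1086≥519, walk score 72≥53, rent 1518≤2654).
#8: dominated by #3 (commute 15≤18, size 1086≥635, walk score 72≥62, rent 1518≤1711).

#1, #2, #3, #4, #6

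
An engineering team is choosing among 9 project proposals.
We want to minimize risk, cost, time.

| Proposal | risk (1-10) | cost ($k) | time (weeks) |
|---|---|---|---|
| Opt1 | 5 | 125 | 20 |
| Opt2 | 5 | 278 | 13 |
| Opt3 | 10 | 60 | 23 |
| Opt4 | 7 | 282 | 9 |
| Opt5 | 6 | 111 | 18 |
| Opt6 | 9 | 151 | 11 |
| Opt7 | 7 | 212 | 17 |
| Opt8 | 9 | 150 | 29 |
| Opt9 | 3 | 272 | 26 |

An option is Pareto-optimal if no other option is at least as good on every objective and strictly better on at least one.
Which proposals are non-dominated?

Opt1, Opt2, Opt3, Opt4, Opt5, Opt6, Opt7, Opt9

Opt1: not dominated.
Opt2: not dominated.
Opt3: not dominated (best cost).
Opt4: not dominated (best time).
Opt5: not dominated.
Opt6: not dominated.
Opt7: not dominated.
Opt8: dominated by Opt1 (risk 5≤9, cost 125≤150, time 20≤29).
Opt9: not dominated (best risk).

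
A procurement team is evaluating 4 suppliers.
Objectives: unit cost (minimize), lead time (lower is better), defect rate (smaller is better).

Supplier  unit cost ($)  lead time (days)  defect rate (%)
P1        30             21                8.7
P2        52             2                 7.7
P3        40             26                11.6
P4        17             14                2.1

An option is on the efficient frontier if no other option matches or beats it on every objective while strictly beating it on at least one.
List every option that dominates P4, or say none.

P1: worse on unit cost (30 vs 17).
P2: worse on unit cost (52 vs 17).
P3: worse on unit cost (40 vs 17).
No option dominates P4.

none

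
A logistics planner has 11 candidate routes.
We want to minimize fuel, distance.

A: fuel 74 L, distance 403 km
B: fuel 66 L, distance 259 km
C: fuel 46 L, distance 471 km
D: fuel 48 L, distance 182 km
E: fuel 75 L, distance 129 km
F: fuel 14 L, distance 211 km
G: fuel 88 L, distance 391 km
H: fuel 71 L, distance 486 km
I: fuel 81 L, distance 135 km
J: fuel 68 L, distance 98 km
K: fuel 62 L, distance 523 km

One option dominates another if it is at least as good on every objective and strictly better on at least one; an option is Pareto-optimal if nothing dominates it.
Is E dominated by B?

No

B vs E: B is worse on distance (259 vs 129), so it does not dominate E.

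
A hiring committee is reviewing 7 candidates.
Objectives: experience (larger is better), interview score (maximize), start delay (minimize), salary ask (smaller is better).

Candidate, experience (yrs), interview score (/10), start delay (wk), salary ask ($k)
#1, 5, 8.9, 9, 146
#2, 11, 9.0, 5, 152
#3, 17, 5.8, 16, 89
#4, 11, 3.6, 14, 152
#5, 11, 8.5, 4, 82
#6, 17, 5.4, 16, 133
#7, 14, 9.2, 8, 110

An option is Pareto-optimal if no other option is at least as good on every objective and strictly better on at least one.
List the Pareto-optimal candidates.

#2, #3, #5, #7

#1: dominated by #7 (experience 14≥5, interview score 9.2≥8.9, start delay 8≤9, salary ask 110≤146).
#2: not dominated.
#3: not dominated.
#4: dominated by #2 (experience 11≥11, interview score 9.0≥3.6, start delay 5≤14, salary ask 152≤152).
#5: not dominated (best start delay).
#6: dominated by #3 (experience 17≥17, interview score 5.8≥5.4, start delay 16≤16, salary ask 89≤133).
#7: not dominated (best interview score).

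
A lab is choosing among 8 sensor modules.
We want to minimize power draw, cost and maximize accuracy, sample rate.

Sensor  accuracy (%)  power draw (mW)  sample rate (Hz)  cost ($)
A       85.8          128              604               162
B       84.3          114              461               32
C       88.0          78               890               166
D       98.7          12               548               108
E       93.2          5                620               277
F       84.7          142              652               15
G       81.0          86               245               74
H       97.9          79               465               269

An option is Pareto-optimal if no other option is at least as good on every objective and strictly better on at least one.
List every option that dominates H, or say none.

D

D: accuracy 98.7≥97.9, power draw 12≤79, sample rate 548≥465, cost 108≤269 — dominates H.
Others (A, B, C, E, F, G) are each worse than H on at least one objective.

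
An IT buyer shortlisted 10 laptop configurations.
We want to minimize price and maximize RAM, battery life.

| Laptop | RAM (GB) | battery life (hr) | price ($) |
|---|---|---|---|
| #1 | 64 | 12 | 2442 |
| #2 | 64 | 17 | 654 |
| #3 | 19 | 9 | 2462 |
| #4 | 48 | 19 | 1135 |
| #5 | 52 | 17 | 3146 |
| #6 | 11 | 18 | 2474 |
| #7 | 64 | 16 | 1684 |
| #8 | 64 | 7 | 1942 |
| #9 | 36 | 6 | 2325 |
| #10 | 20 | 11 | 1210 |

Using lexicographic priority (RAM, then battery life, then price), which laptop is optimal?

First maximize RAM: best is 64, kept {#1, #2, #7, #8}.
Then maximize battery life: best is 17, kept {#2}.

#2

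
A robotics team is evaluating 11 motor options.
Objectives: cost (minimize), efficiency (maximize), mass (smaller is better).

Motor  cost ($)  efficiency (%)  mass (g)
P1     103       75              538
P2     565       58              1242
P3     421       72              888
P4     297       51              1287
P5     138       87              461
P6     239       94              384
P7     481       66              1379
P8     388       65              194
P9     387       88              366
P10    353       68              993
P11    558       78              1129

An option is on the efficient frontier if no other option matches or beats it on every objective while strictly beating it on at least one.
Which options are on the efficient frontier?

P1, P5, P6, P8, P9

P1: not dominated (best cost).
P2: dominated by P1 (cost 103≤565, efficiency 75≥58, mass 538≤1242).
P3: dominated by P1 (cost 103≤421, efficiency 75≥72, mass 538≤888).
P4: dominated by P1 (cost 103≤297, efficiency 75≥51, mass 538≤1287).
P5: not dominated.
P6: not dominated (best efficiency).
P7: dominated by P1 (cost 103≤481, efficiency 75≥66, mass 538≤1379).
P8: not dominated (best mass).
P9: not dominated.
P10: dominated by P1 (cost 103≤353, efficiency 75≥68, mass 538≤993).
P11: dominated by P5 (cost 138≤558, efficiency 87≥78, mass 461≤1129).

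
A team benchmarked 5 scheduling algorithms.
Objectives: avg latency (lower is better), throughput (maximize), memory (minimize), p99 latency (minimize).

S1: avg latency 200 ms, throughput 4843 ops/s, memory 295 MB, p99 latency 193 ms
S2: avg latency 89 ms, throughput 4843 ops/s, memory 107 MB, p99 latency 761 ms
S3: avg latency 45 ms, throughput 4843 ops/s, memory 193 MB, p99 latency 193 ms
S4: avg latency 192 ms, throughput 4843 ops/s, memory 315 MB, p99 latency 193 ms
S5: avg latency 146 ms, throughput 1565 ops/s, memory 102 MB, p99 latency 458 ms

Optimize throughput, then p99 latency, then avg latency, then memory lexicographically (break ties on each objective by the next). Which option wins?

S3

First maximize throughput: best is 4843, kept {S1, S2, S3, S4}.
Then minimize p99 latency: best is 193, kept {S1, S3, S4}.
Then minimize avg latency: best is 45, kept {S3}.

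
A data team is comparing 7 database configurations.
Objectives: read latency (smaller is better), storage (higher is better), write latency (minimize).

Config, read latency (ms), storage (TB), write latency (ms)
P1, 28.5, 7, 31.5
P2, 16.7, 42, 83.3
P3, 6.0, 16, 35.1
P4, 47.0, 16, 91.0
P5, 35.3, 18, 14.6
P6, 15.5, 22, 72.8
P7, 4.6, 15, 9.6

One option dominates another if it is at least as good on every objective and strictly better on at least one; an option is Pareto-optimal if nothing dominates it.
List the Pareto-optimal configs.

P1: dominated by P7 (read latency 4.6≤28.5, storage 15≥7, write latency 9.6≤31.5).
P2: not dominated (best storage).
P3: not dominated.
P4: dominated by P2 (read latency 16.7≤47.0, storage 42≥16, write latency 83.3≤91.0).
P5: not dominated.
P6: not dominated.
P7: not dominated (best read latency).

P2, P3, P5, P6, P7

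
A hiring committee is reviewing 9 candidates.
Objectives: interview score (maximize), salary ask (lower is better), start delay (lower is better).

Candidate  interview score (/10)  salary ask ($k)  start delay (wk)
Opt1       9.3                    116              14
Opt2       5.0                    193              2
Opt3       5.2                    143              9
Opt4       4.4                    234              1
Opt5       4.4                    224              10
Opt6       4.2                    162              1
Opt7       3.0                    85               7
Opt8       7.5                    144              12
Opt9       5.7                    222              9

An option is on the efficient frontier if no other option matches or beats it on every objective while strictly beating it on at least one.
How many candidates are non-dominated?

Opt1: not dominated (best interview score).
Opt2: not dominated.
Opt3: not dominated.
Opt4: not dominated.
Opt5: dominated by Opt2 (interview score 5.0≥4.4, salary ask 193≤224, start delay 2≤10).
Opt6: not dominated.
Opt7: not dominated (best salary ask).
Opt8: not dominated.
Opt9: not dominated.
Pareto-optimal: Opt1, Opt2, Opt3, Opt4, Opt6, Opt7, Opt8, Opt9 → 8.

8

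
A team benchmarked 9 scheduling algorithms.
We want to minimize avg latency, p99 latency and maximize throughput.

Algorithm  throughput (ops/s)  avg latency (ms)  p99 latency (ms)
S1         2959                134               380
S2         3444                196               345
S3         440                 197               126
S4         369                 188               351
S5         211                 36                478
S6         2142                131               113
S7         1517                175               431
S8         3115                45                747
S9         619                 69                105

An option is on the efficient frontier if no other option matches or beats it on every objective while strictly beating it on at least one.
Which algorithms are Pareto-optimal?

S1, S2, S5, S6, S8, S9

S1: not dominated.
S2: not dominated (best throughput).
S3: dominated by S6 (throughput 2142≥440, avg latency 131≤197, p99 latency 113≤126).
S4: dominated by S6 (throughput 2142≥369, avg latency 131≤188, p99 latency 113≤351).
S5: not dominated (best avg latency).
S6: not dominated.
S7: dominated by S1 (throughput 2959≥1517, avg latency 134≤175, p99 latency 380≤431).
S8: not dominated.
S9: not dominated (best p99 latency).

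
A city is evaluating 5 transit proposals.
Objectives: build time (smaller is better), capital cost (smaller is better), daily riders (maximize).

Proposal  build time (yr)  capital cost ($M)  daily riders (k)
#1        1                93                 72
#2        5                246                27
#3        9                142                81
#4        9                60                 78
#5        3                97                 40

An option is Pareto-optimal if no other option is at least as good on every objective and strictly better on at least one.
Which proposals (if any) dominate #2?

#1: build time 1≤5, capital cost 93≤246, daily riders 72≥27 — dominates #2.
#5: build time 3≤5, capital cost 97≤246, daily riders 40≥27 — dominates #2.
Others (#3, #4) are each worse than #2 on at least one objective.

#1, #5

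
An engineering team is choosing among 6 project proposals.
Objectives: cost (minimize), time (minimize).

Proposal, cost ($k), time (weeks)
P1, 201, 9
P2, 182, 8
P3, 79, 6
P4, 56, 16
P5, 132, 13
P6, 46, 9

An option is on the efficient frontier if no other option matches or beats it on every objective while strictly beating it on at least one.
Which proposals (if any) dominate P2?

P3

P3: cost 79≤182, time 6≤8 — dominates P2.
Others (P1, P4, P5, P6) are each worse than P2 on at least one objective.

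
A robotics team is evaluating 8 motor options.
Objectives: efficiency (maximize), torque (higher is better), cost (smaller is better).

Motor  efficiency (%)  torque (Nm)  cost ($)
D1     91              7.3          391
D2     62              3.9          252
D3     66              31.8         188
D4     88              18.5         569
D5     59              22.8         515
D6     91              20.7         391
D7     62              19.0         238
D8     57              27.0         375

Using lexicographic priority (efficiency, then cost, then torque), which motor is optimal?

First maximize efficiency: best is 91, kept {D1, D6}.
Then minimize cost: best is 391, kept {D1, D6}.
Then maximize torque: best is 20.7, kept {D6}.

D6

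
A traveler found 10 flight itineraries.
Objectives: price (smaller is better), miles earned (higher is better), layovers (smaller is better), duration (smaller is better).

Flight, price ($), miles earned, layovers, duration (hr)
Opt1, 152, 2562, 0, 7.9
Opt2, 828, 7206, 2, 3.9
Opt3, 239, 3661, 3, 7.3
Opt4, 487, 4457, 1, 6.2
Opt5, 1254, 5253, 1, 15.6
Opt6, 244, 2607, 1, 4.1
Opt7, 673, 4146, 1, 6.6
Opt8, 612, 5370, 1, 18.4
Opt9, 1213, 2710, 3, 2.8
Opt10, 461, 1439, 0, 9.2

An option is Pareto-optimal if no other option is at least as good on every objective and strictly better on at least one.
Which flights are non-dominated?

Opt1: not dominated (best price).
Opt2: not dominated (best miles earned).
Opt3: not dominated.
Opt4: not dominated.
Opt5: not dominated.
Opt6: not dominated.
Opt7: dominated by Opt4 (price 487≤673, miles earned 4457≥4146, layovers 1≤1, duration 6.2≤6.6).
Opt8: not dominated.
Opt9: not dominated (best duration).
Opt10: dominated by Opt1 (price 152≤461, miles earned 2562≥1439, layovers 0≤0, duration 7.9≤9.2).

Opt1, Opt2, Opt3, Opt4, Opt5, Opt6, Opt8, Opt9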